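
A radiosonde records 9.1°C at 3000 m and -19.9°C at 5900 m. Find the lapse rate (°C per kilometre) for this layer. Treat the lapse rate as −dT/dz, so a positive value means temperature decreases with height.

Γ = −ΔT/Δz = (9.1 − (-19.9)) / (5900 − 3000) m
  = 29°C / 2.9 km = 10°C/km

10°C/km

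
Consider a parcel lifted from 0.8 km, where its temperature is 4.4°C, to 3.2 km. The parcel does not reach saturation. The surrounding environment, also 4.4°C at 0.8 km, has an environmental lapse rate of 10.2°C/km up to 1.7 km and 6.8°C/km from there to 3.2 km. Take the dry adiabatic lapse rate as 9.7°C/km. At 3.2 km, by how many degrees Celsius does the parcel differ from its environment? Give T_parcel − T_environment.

-3.9°C (parcel cooler than environment)

Parcel:
  800 → 3200 m (dry, 9.7°C/km): ΔT = -9.7 × 2.4 = -23.28°C → T = -18.88°C
Environment:
  800 → 1700 m (environment, lower layer, 10.2°C/km): ΔT = -10.2 × 0.9 = -9.18°C → T = -4.78°C
  1700 → 3200 m (environment, upper layer, 6.8°C/km): ΔT = -6.8 × 1.5 = -10.2°C → T = -14.98°C
T_parcel − T_env = -18.88 − (-14.98) = -3.9°C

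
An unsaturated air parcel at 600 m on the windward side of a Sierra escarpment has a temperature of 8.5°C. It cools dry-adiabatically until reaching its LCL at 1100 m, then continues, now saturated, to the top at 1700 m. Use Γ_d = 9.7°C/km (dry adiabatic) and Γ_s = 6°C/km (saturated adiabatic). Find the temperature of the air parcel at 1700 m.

0.05°C

600 → 1100 m (dry, 9.7°C/km): ΔT = -9.7 × 0.5 = -4.85°C → T = 3.65°C
1100 → 1700 m (saturated, 6°C/km): ΔT = -6 × 0.6 = -3.6°C → T = 0.05°C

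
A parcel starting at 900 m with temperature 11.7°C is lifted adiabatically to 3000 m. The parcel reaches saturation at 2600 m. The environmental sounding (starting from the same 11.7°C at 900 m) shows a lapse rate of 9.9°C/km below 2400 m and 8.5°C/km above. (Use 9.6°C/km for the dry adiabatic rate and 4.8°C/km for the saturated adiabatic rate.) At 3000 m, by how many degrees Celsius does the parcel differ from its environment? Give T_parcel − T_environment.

Parcel:
  Dry to 2600 m: -9.6 × 1.7 km = -16.32°C, so T = -4.62°C.
  Saturated to 3000 m: -4.8 × 0.4 km = -1.92°C, so T = -6.54°C.
Environment:
  Environment, lower layer to 2400 m: -9.9 × 1.5 km = -14.85°C, so T = -3.15°C.
  Environment, upper layer to 3000 m: -8.5 × 0.6 km = -5.1°C, so T = -8.25°C.
T_parcel − T_env = -6.54 − (-8.25) = +1.71°C

+1.71°C (parcel warmer than environment)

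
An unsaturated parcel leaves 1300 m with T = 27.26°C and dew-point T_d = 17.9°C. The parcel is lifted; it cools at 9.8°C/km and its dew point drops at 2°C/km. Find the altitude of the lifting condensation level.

2500 m

T and T_d converge at 9.8 − 2 = 7.8°C per km
Height above start = (27.26 − 17.9) / 7.8 = 1.2 km
LCL altitude = 1300 m + 1200 m = 2500 m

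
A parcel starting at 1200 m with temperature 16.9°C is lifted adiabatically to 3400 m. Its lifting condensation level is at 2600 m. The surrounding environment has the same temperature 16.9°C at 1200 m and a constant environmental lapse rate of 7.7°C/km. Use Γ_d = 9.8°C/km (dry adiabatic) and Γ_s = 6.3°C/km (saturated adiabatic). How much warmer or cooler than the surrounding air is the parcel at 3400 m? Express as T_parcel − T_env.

-1.82°C (parcel cooler than environment)

Parcel:
  1200 → 2600 m (dry, 9.8°C/km): ΔT = -9.8 × 1.4 = -13.72°C → T = 3.18°C
  2600 → 3400 m (saturated, 6.3°C/km): ΔT = -6.3 × 0.8 = -5.04°C → T = -1.86°C
Environment:
  1200 → 3400 m (environment, 7.7°C/km): ΔT = -7.7 × 2.2 = -16.94°C → T = -0.04°C
T_parcel − T_env = -1.86 − (-0.04) = -1.82°C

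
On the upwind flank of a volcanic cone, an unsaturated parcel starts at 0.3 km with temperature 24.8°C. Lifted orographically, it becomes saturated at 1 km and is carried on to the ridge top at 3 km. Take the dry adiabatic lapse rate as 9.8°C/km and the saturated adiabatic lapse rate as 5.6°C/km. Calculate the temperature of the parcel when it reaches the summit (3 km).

300 → 1000 m (dry, 9.8°C/km): ΔT = -9.8 × 0.7 = -6.86°C → T = 17.94°C
1000 → 3000 m (saturated, 5.6°C/km): ΔT = -5.6 × 2 = -11.2°C → T = 6.74°C

6.74°C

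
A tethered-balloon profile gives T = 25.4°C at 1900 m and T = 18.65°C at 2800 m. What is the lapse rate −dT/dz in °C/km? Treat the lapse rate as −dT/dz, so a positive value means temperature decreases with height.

Γ = −ΔT/Δz = (25.4 − 18.65) / (2800 − 1900) m
  = 6.75°C / 0.9 km = 7.5°C/km

7.5°C/km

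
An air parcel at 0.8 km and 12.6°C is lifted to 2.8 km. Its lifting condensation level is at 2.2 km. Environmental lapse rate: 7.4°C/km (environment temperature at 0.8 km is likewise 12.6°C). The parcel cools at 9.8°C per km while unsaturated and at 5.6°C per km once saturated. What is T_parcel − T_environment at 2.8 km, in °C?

Parcel:
  800 → 2200 m (dry, 9.8°C/km): ΔT = -9.8 × 1.4 = -13.72°C → T = -1.12°C
  2200 → 2800 m (saturated, 5.6°C/km): ΔT = -5.6 × 0.6 = -3.36°C → T = -4.48°C
Environment:
  800 → 2800 m (environment, 7.4°C/km): ΔT = -7.4 × 2 = -14.8°C → T = -2.2°C
T_parcel − T_env = -4.48 − (-2.2) = -2.28°C

-2.28°C (parcel cooler than environment)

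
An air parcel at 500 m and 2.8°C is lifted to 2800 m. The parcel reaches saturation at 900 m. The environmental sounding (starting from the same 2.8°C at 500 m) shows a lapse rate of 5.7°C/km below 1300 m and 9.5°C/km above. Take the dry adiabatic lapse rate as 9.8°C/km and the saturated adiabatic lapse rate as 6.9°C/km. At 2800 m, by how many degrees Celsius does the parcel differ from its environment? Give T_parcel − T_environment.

Parcel:
  Dry to 900 m: -9.8 × 0.4 km = -3.92°C, so T = -1.12°C.
  Saturated to 2800 m: -6.9 × 1.9 km = -13.11°C, so T = -14.23°C.
Environment:
  Environment, lower layer to 1300 m: -5.7 × 0.8 km = -4.56°C, so T = -1.76°C.
  Environment, upper layer to 2800 m: -9.5 × 1.5 km = -14.25°C, so T = -16.01°C.
T_parcel − T_env = -14.23 − (-16.01) = +1.78°C

+1.78°C (parcel warmer than environment)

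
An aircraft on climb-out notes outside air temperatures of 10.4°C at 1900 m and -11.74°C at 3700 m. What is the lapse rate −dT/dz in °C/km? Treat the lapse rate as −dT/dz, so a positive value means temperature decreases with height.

Γ = −ΔT/Δz = (10.4 − (-11.74)) / (3700 − 1900) m
  = 22.14°C / 1.8 km = 12.3°C/km

12.3°C/km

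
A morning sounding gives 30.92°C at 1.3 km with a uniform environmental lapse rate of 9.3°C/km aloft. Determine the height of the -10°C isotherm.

5.7 km

Height above start = (30.92 − (-10)) / 9.3 = 4.4 km
Altitude = 1300 m + 4400 m = 5700 m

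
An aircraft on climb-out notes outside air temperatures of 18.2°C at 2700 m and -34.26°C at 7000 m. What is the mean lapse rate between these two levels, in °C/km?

12.2°C/km

Γ = −ΔT/Δz = (18.2 − (-34.26)) / (7000 − 2700) m
  = 52.46°C / 4.3 km = 12.2°C/km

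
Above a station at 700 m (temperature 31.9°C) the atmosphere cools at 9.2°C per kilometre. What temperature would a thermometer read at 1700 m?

Environmental to 1700 m: -9.2 × 1 km = -9.2°C, so T = 22.7°C.

22.7°C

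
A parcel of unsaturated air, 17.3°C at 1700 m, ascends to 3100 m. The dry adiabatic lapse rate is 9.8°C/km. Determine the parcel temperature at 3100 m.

1700–3100 m, dry adiabatic: Δz = 1.4 km ⇒ ΔT = -13.72°C; T = 3.58°C

3.58°C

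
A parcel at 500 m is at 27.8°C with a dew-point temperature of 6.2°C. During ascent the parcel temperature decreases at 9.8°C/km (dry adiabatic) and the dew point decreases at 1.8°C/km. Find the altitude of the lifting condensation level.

T and T_d converge at 9.8 − 1.8 = 8°C per km
Height above start = (27.8 − 6.2) / 8 = 2.7 km
LCL altitude = 500 m + 2700 m = 3200 m

3200 m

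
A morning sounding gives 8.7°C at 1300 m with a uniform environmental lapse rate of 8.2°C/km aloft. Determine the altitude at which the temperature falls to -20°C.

4800 m

Height above start = (8.7 − (-20)) / 8.2 = 3.5 km
Altitude = 1300 m + 3500 m = 4800 m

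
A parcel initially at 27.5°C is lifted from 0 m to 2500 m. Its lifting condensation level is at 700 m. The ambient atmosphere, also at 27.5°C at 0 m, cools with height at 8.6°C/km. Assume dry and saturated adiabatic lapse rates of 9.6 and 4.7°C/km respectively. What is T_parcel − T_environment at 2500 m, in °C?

Parcel:
  0–700 m, dry: Δz = 0.7 km ⇒ ΔT = -6.72°C; T = 20.78°C
  700–2500 m, saturated: Δz = 1.8 km ⇒ ΔT = -8.46°C; T = 12.32°C
Environment:
  0–2500 m, environment: Δz = 2.5 km ⇒ ΔT = -21.5°C; T = 6°C
T_parcel − T_env = 12.32 − 6 = +6.32°C

+6.32°C (parcel warmer than environment)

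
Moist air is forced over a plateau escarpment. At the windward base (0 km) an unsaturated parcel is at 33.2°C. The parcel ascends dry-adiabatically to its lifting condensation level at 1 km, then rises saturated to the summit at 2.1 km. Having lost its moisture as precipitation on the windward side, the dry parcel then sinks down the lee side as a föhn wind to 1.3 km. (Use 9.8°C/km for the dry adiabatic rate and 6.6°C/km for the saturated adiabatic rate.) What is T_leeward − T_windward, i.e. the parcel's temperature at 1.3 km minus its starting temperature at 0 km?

0 → 1000 m (dry, 9.8°C/km): ΔT = -9.8 × 1 = -9.8°C → T = 23.4°C
1000 → 2100 m (saturated, 6.6°C/km): ΔT = -6.6 × 1.1 = -7.26°C → T = 16.14°C
2100 → 1300 m (dry descent, 9.8°C/km): ΔT = +9.8 × 0.8 = +7.84°C → T = 23.98°C
Net change vs windward start: 23.98 − 33.2 = -9.22°C

-9.22°C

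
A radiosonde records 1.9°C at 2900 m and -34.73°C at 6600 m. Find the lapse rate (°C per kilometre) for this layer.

Γ = −ΔT/Δz = (1.9 − (-34.73)) / (6600 − 2900) m
  = 36.63°C / 3.7 km = 9.9°C/km

9.9°C/km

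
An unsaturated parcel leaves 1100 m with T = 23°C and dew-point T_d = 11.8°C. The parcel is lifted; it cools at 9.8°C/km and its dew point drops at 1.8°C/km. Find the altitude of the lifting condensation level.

T and T_d converge at 9.8 − 1.8 = 8°C per km
Height above start = (23 − 11.8) / 8 = 1.4 km
LCL altitude = 1100 m + 1400 m = 2500 m

2500 m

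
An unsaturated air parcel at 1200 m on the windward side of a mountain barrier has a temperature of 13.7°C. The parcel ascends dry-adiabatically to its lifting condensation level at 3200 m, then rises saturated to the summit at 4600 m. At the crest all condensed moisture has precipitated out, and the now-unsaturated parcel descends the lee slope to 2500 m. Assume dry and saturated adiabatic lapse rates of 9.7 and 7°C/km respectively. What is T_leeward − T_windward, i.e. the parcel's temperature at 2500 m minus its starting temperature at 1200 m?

-8.83°C

Dry to 3200 m: -9.7 × 2 km = -19.4°C, so T = -5.7°C.
Saturated to 4600 m: -7 × 1.4 km = -9.8°C, so T = -15.5°C.
Dry descent to 2500 m: +9.7 × 2.1 km = +20.37°C, so T = 4.87°C.
Net change vs windward start: 4.87 − 13.7 = -8.83°C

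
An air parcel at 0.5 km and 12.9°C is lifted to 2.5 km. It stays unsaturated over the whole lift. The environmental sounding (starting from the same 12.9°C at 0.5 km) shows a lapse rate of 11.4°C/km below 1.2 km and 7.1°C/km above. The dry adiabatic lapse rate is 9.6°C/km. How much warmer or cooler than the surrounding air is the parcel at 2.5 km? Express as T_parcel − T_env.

-1.99°C (parcel cooler than environment)

Parcel:
  500–2500 m, dry: Δz = 2 km ⇒ ΔT = -19.2°C; T = -6.3°C
Environment:
  500–1200 m, environment, lower layer: Δz = 0.7 km ⇒ ΔT = -7.98°C; T = 4.92°C
  1200–2500 m, environment, upper layer: Δz = 1.3 km ⇒ ΔT = -9.23°C; T = -4.31°C
T_parcel − T_env = -6.3 − (-4.31) = -1.99°C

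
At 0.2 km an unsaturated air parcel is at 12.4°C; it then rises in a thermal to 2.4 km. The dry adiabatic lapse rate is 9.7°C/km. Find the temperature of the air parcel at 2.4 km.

-8.94°C

200 → 2400 m (dry adiabatic, 9.7°C/km): ΔT = -9.7 × 2.2 = -21.34°C → T = -8.94°C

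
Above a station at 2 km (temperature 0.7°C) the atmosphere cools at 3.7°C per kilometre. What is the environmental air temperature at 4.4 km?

-8.18°C

2000–4400 m, environmental: Δz = 2.4 km ⇒ ΔT = -8.88°C; T = -8.18°C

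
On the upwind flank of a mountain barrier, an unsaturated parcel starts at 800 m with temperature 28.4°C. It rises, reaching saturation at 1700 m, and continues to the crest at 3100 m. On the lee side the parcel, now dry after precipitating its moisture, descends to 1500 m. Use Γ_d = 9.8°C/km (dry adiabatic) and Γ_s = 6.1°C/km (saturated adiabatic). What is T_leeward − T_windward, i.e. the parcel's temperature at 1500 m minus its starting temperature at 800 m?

800–1700 m, dry: Δz = 0.9 km ⇒ ΔT = -8.82°C; T = 19.58°C
1700–3100 m, saturated: Δz = 1.4 km ⇒ ΔT = -8.54°C; T = 11.04°C
3100–1500 m, dry descent: Δz = 1.6 km ⇒ ΔT = +15.68°C; T = 26.72°C
Net change vs windward start: 26.72 − 28.4 = -1.68°C

-1.68°C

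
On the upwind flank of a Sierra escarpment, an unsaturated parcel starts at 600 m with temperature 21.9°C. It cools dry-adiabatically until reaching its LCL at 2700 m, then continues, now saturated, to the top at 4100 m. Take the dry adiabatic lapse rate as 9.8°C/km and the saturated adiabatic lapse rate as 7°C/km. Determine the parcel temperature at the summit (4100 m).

600 → 2700 m (dry, 9.8°C/km): ΔT = -9.8 × 2.1 = -20.58°C → T = 1.32°C
2700 → 4100 m (saturated, 7°C/km): ΔT = -7 × 1.4 = -9.8°C → T = -8.48°C

-8.48°C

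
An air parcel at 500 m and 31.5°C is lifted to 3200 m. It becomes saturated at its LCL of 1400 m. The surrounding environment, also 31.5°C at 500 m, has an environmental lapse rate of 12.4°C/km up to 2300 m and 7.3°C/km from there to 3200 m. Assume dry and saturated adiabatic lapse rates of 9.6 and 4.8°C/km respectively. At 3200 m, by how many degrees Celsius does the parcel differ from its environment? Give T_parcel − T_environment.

Parcel:
  Dry to 1400 m: -9.6 × 0.9 km = -8.64°C, so T = 22.86°C.
  Saturated to 3200 m: -4.8 × 1.8 km = -8.64°C, so T = 14.22°C.
Environment:
  Environment, lower layer to 2300 m: -12.4 × 1.8 km = -22.32°C, so T = 9.18°C.
  Environment, upper layer to 3200 m: -7.3 × 0.9 km = -6.57°C, so T = 2.61°C.
T_parcel − T_env = 14.22 − 2.61 = +11.61°C

+11.61°C (parcel warmer than environment)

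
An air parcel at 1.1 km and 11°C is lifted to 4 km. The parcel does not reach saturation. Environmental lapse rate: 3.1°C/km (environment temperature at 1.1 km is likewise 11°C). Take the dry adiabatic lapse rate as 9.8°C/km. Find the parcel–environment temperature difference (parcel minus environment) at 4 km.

Parcel:
  1100 → 4000 m (dry, 9.8°C/km): ΔT = -9.8 × 2.9 = -28.42°C → T = -17.42°C
Environment:
  1100 → 4000 m (environment, 3.1°C/km): ΔT = -3.1 × 2.9 = -8.99°C → T = 2.01°C
T_parcel − T_env = -17.42 − 2.01 = -19.43°C

-19.43°C (parcel cooler than environment)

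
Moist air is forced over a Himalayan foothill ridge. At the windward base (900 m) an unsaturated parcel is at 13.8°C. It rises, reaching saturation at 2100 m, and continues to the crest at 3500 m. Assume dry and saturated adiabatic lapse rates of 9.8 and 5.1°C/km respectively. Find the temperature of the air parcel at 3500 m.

-5.1°C

900 → 2100 m (dry, 9.8°C/km): ΔT = -9.8 × 1.2 = -11.76°C → T = 2.04°C
2100 → 3500 m (saturated, 5.1°C/km): ΔT = -5.1 × 1.4 = -7.14°C → T = -5.1°C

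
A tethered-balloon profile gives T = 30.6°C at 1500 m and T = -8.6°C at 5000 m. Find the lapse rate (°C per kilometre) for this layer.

11.2°C/km

Γ = −ΔT/Δz = (30.6 − (-8.6)) / (5000 − 1500) m
  = 39.2°C / 3.5 km = 11.2°C/km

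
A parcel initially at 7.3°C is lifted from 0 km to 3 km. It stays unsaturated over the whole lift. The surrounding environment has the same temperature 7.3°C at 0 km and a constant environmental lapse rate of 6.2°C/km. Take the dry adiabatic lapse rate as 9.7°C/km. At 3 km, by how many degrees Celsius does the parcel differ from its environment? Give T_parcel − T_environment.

Parcel:
  Dry to 3000 m: -9.7 × 3 km = -29.1°C, so T = -21.8°C.
Environment:
  Environment to 3000 m: -6.2 × 3 km = -18.6°C, so T = -11.3°C.
T_parcel − T_env = -21.8 − (-11.3) = -10.5°C

-10.5°C (parcel cooler than environment)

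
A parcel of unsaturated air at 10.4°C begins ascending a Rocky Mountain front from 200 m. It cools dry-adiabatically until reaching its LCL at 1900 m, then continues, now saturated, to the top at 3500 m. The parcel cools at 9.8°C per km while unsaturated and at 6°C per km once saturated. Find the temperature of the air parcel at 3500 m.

-15.86°C

200–1900 m, dry: Δz = 1.7 km ⇒ ΔT = -16.66°C; T = -6.26°C
1900–3500 m, saturated: Δz = 1.6 km ⇒ ΔT = -9.6°C; T = -15.86°C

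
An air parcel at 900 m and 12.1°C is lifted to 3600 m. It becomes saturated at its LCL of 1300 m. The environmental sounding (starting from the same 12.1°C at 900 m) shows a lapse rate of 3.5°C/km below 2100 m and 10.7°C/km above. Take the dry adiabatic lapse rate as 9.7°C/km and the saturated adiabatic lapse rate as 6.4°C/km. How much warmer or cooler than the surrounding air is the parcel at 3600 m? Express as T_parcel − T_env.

Parcel:
  900 → 1300 m (dry, 9.7°C/km): ΔT = -9.7 × 0.4 = -3.88°C → T = 8.22°C
  1300 → 3600 m (saturated, 6.4°C/km): ΔT = -6.4 × 2.3 = -14.72°C → T = -6.5°C
Environment:
  900 → 2100 m (environment, lower layer, 3.5°C/km): ΔT = -3.5 × 1.2 = -4.2°C → T = 7.9°C
  2100 → 3600 m (environment, upper layer, 10.7°C/km): ΔT = -10.7 × 1.5 = -16.05°C → T = -8.15°C
T_parcel − T_env = -6.5 − (-8.15) = +1.65°C

+1.65°C (parcel warmer than environment)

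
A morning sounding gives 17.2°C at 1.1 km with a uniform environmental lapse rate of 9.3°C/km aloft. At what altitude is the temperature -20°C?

Height above start = (17.2 − (-20)) / 9.3 = 4 km
Altitude = 1100 m + 4000 m = 5100 m

5.1 km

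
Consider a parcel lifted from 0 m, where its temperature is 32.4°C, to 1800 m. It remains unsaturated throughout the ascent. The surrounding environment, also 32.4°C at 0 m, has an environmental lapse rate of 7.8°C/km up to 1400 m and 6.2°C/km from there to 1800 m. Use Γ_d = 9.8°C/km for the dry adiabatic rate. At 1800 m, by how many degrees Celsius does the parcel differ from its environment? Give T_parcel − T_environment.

-4.24°C (parcel cooler than environment)

Parcel:
  From 0 m to 1800 m (dry): cools by 9.8 × 1.8 = 17.64°C, giving 14.76°C.
Environment:
  From 0 m to 1400 m (environment, lower layer): cools by 7.8 × 1.4 = 10.92°C, giving 21.48°C.
  From 1400 m to 1800 m (environment, upper layer): cools by 6.2 × 0.4 = 2.48°C, giving 19°C.
T_parcel − T_env = 14.76 − 19 = -4.24°C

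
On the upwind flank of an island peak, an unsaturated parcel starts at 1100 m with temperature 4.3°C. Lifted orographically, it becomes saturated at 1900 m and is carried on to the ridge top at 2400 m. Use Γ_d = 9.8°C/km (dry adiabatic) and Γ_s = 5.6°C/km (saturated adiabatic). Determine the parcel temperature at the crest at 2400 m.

1100 → 1900 m (dry, 9.8°C/km): ΔT = -9.8 × 0.8 = -7.84°C → T = -3.54°C
1900 → 2400 m (saturated, 5.6°C/km): ΔT = -5.6 × 0.5 = -2.8°C → T = -6.34°C

-6.34°C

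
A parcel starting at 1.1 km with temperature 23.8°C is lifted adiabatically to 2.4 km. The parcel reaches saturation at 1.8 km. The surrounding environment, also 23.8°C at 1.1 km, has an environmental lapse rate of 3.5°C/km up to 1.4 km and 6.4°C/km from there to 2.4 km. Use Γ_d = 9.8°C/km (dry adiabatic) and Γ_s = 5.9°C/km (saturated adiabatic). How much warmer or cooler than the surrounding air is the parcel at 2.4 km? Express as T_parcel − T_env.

Parcel:
  1100–1800 m, dry: Δz = 0.7 km ⇒ ΔT = -6.86°C; T = 16.94°C
  1800–2400 m, saturated: Δz = 0.6 km ⇒ ΔT = -3.54°C; T = 13.4°C
Environment:
  1100–1400 m, environment, lower layer: Δz = 0.3 km ⇒ ΔT = -1.05°C; T = 22.75°C
  1400–2400 m, environment, upper layer: Δz = 1 km ⇒ ΔT = -6.4°C; T = 16.35°C
T_parcel − T_env = 13.4 − 16.35 = -2.95°C

-2.95°C (parcel cooler than environment)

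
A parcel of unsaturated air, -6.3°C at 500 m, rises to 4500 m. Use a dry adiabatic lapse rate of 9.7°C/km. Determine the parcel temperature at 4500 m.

-45.1°C

From 500 m to 4500 m (dry adiabatic): cools by 9.7 × 4 = 38.8°C, giving -45.1°C.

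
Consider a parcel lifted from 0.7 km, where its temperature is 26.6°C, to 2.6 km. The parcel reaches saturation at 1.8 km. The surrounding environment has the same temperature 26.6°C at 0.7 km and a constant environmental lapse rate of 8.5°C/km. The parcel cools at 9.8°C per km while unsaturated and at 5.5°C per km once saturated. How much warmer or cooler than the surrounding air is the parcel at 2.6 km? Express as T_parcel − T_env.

+0.97°C (parcel warmer than environment)

Parcel:
  700–1800 m, dry: Δz = 1.1 km ⇒ ΔT = -10.78°C; T = 15.82°C
  1800–2600 m, saturated: Δz = 0.8 km ⇒ ΔT = -4.4°C; T = 11.42°C
Environment:
  700–2600 m, environment: Δz = 1.9 km ⇒ ΔT = -16.15°C; T = 10.45°C
T_parcel − T_env = 11.42 − 10.45 = +0.97°C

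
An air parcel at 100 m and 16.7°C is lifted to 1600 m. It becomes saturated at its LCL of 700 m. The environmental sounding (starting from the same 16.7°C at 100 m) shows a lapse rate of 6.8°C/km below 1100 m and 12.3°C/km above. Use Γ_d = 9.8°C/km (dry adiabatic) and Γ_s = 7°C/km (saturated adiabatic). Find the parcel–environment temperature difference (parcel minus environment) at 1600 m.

+0.77°C (parcel warmer than environment)

Parcel:
  100 → 700 m (dry, 9.8°C/km): ΔT = -9.8 × 0.6 = -5.88°C → T = 10.82°C
  700 → 1600 m (saturated, 7°C/km): ΔT = -7 × 0.9 = -6.3°C → T = 4.52°C
Environment:
  100 → 1100 m (environment, lower layer, 6.8°C/km): ΔT = -6.8 × 1 = -6.8°C → T = 9.9°C
  1100 → 1600 m (environment, upper layer, 12.3°C/km): ΔT = -12.3 × 0.5 = -6.15°C → T = 3.75°C
T_parcel − T_env = 4.52 − 3.75 = +0.77°C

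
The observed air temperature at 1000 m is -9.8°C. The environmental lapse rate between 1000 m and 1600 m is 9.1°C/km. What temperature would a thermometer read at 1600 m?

From 1000 m to 1600 m (environmental): cools by 9.1 × 0.6 = 5.46°C, giving -15.26°C.

-15.26°C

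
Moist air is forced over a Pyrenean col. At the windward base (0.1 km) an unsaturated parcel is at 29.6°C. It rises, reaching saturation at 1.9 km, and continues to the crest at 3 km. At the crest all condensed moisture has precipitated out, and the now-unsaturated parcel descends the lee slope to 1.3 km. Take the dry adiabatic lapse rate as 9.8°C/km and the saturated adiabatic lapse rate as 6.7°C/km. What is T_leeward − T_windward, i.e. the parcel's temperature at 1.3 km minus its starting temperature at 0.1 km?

-8.35°C

100 → 1900 m (dry, 9.8°C/km): ΔT = -9.8 × 1.8 = -17.64°C → T = 11.96°C
1900 → 3000 m (saturated, 6.7°C/km): ΔT = -6.7 × 1.1 = -7.37°C → T = 4.59°C
3000 → 1300 m (dry descent, 9.8°C/km): ΔT = +9.8 × 1.7 = +16.66°C → T = 21.25°C
Net change vs windward start: 21.25 − 29.6 = -8.35°C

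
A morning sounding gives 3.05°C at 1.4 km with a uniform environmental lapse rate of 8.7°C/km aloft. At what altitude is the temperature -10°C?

2.9 km

Height above start = (3.05 − (-10)) / 8.7 = 1.5 km
Altitude = 1400 m + 1500 m = 2900 m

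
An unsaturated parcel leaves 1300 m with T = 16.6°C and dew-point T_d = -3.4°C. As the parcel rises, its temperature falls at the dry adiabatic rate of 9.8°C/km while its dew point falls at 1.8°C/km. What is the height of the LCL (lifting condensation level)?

3800 m

T and T_d converge at 9.8 − 1.8 = 8°C per km
Height above start = (16.6 − (-3.4)) / 8 = 2.5 km
LCL altitude = 1300 m + 2500 m = 3800 m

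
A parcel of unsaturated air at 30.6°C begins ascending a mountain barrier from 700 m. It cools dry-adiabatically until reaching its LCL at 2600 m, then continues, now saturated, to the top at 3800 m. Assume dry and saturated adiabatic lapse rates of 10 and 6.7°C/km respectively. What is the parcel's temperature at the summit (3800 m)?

From 700 m to 2600 m (dry): cools by 10 × 1.9 = 19°C, giving 11.6°C.
From 2600 m to 3800 m (saturated): cools by 6.7 × 1.2 = 8.04°C, giving 3.56°C.

3.56°C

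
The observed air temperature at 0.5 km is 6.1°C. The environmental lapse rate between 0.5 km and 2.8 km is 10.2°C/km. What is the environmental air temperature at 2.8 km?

500–2800 m, environmental: Δz = 2.3 km ⇒ ΔT = -23.46°C; T = -17.36°C

-17.36°C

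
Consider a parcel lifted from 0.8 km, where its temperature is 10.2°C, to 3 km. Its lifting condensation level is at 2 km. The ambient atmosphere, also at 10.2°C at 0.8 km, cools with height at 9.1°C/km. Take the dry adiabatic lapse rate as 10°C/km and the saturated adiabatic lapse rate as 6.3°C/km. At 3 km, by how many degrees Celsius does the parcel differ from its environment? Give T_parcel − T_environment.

Parcel:
  From 800 m to 2000 m (dry): cools by 10 × 1.2 = 12°C, giving -1.8°C.
  From 2000 m to 3000 m (saturated): cools by 6.3 × 1 = 6.3°C, giving -8.1°C.
Environment:
  From 800 m to 3000 m (environment): cools by 9.1 × 2.2 = 20.02°C, giving -9.82°C.
T_parcel − T_env = -8.1 − (-9.82) = +1.72°C

+1.72°C (parcel warmer than environment)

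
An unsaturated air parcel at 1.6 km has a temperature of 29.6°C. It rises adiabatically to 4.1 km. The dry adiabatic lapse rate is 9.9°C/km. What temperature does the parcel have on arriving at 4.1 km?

From 1600 m to 4100 m (dry adiabatic): cools by 9.9 × 2.5 = 24.75°C, giving 4.85°C.

4.85°C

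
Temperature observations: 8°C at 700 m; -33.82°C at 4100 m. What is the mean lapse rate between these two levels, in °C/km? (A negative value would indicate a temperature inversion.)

12.3°C/km

Γ = −ΔT/Δz = (8 − (-33.82)) / (4100 − 700) m
  = 41.82°C / 3.4 km = 12.3°C/km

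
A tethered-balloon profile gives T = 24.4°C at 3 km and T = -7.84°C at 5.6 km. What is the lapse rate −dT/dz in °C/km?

Γ = −ΔT/Δz = (24.4 − (-7.84)) / (5600 − 3000) m
  = 32.24°C / 2.6 km = 12.4°C/km

12.4°C/km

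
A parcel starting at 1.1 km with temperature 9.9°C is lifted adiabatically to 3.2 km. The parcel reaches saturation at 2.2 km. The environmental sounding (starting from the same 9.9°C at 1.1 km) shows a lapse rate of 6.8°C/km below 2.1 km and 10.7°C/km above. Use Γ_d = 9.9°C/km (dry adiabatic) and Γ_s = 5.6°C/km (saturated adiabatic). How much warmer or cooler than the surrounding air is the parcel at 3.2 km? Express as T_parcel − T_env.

+2.08°C (parcel warmer than environment)

Parcel:
  1100–2200 m, dry: Δz = 1.1 km ⇒ ΔT = -10.89°C; T = -0.99°C
  2200–3200 m, saturated: Δz = 1 km ⇒ ΔT = -5.6°C; T = -6.59°C
Environment:
  1100–2100 m, environment, lower layer: Δz = 1 km ⇒ ΔT = -6.8°C; T = 3.1°C
  2100–3200 m, environment, upper layer: Δz = 1.1 km ⇒ ΔT = -11.77°C; T = -8.67°C
T_parcel − T_env = -6.59 − (-8.67) = +2.08°C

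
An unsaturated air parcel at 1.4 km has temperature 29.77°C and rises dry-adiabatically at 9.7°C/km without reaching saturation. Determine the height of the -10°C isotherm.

Height above start = (29.77 − (-10)) / 9.7 = 4.1 km
Altitude = 1400 m + 4100 m = 5500 m

5.5 km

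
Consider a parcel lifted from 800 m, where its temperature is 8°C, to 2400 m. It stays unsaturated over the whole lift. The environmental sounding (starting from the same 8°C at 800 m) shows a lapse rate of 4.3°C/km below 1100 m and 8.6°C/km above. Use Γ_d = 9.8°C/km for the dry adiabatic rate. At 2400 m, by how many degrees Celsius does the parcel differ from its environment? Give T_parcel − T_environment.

Parcel:
  From 800 m to 2400 m (dry): cools by 9.8 × 1.6 = 15.68°C, giving -7.68°C.
Environment:
  From 800 m to 1100 m (environment, lower layer): cools by 4.3 × 0.3 = 1.29°C, giving 6.71°C.
  From 1100 m to 2400 m (environment, upper layer): cools by 8.6 × 1.3 = 11.18°C, giving -4.47°C.
T_parcel − T_env = -7.68 − (-4.47) = -3.21°C

-3.21°C (parcel cooler than environment)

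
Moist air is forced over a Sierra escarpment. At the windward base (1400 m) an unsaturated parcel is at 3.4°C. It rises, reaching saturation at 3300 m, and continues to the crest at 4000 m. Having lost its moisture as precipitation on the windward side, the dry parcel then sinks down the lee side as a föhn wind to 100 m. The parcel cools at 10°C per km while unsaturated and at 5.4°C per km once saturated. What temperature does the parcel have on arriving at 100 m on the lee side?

19.62°C

Dry to 3300 m: -10 × 1.9 km = -19°C, so T = -15.6°C.
Saturated to 4000 m: -5.4 × 0.7 km = -3.78°C, so T = -19.38°C.
Dry descent to 100 m: +10 × 3.9 km = +39°C, so T = 19.62°C.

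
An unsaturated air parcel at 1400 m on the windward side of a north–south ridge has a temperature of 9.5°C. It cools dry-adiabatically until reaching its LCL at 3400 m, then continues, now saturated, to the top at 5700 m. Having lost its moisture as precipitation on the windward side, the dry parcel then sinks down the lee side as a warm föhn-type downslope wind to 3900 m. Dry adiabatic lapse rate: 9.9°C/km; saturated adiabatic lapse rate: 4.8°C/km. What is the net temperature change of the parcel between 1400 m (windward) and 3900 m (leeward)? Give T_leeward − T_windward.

From 1400 m to 3400 m (dry): cools by 9.9 × 2 = 19.8°C, giving -10.3°C.
From 3400 m to 5700 m (saturated): cools by 4.8 × 2.3 = 11.04°C, giving -21.34°C.
From 5700 m to 3900 m (dry descent): warms by 9.9 × 1.8 = 17.82°C, giving -3.52°C.
Net change vs windward start: -3.52 − 9.5 = -13.02°C

-13.02°C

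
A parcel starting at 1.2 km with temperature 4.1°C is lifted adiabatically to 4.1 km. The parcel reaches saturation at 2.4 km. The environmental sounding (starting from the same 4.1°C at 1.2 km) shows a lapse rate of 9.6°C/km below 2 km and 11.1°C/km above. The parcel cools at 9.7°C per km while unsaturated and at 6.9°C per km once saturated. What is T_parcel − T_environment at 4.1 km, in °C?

Parcel:
  1200 → 2400 m (dry, 9.7°C/km): ΔT = -9.7 × 1.2 = -11.64°C → T = -7.54°C
  2400 → 4100 m (saturated, 6.9°C/km): ΔT = -6.9 × 1.7 = -11.73°C → T = -19.27°C
Environment:
  1200 → 2000 m (environment, lower layer, 9.6°C/km): ΔT = -9.6 × 0.8 = -7.68°C → T = -3.58°C
  2000 → 4100 m (environment, upper layer, 11.1°C/km): ΔT = -11.1 × 2.1 = -23.31°C → T = -26.89°C
T_parcel − T_env = -19.27 − (-26.89) = +7.62°C

+7.62°C (parcel warmer than environment)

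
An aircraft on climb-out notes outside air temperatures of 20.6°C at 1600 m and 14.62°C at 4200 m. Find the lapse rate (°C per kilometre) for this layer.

2.3°C/km

Γ = −ΔT/Δz = (20.6 − 14.62) / (4200 − 1600) m
  = 5.98°C / 2.6 km = 2.3°C/km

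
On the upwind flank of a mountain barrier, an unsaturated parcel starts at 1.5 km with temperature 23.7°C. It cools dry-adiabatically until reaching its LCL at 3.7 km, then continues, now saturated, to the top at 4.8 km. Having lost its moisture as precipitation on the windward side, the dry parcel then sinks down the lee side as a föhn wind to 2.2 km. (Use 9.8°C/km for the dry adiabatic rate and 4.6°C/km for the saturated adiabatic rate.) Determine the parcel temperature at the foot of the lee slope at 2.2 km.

22.56°C

1500 → 3700 m (dry, 9.8°C/km): ΔT = -9.8 × 2.2 = -21.56°C → T = 2.14°C
3700 → 4800 m (saturated, 4.6°C/km): ΔT = -4.6 × 1.1 = -5.06°C → T = -2.92°C
4800 → 2200 m (dry descent, 9.8°C/km): ΔT = +9.8 × 2.6 = +25.48°C → T = 22.56°C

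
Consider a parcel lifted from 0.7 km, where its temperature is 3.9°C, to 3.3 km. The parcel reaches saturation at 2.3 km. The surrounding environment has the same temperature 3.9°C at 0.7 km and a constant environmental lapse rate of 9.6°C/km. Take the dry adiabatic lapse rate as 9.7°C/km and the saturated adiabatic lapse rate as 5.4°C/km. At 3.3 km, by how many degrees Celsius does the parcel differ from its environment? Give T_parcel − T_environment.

Parcel:
  Dry to 2300 m: -9.7 × 1.6 km = -15.52°C, so T = -11.62°C.
  Saturated to 3300 m: -5.4 × 1 km = -5.4°C, so T = -17.02°C.
Environment:
  Environment to 3300 m: -9.6 × 2.6 km = -24.96°C, so T = -21.06°C.
T_parcel − T_env = -17.02 − (-21.06) = +4.04°C

+4.04°C (parcel warmer than environment)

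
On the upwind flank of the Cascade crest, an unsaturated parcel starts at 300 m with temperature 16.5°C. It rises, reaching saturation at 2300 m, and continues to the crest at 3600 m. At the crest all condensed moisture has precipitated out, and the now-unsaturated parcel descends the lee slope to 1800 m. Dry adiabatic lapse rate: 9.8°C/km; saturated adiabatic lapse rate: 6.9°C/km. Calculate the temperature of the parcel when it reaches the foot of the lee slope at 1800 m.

5.57°C

From 300 m to 2300 m (dry): cools by 9.8 × 2 = 19.6°C, giving -3.1°C.
From 2300 m to 3600 m (saturated): cools by 6.9 × 1.3 = 8.97°C, giving -12.07°C.
From 3600 m to 1800 m (dry descent): warms by 9.8 × 1.8 = 17.64°C, giving 5.57°C.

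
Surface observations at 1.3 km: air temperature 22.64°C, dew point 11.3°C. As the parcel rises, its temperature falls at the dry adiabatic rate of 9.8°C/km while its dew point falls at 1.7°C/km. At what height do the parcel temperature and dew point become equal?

T and T_d converge at 9.8 − 1.7 = 8.1°C per km
Height above start = (22.64 − 11.3) / 8.1 = 1.4 km
LCL altitude = 1300 m + 1400 m = 2700 m

2.7 km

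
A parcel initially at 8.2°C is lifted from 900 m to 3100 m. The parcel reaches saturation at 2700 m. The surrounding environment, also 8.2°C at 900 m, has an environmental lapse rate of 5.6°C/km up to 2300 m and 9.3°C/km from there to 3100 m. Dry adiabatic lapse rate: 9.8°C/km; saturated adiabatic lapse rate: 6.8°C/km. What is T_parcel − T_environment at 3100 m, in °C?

Parcel:
  Dry to 2700 m: -9.8 × 1.8 km = -17.64°C, so T = -9.44°C.
  Saturated to 3100 m: -6.8 × 0.4 km = -2.72°C, so T = -12.16°C.
Environment:
  Environment, lower layer to 2300 m: -5.6 × 1.4 km = -7.84°C, so T = 0.36°C.
  Environment, upper layer to 3100 m: -9.3 × 0.8 km = -7.44°C, so T = -7.08°C.
T_parcel − T_env = -12.16 − (-7.08) = -5.08°C

-5.08°C (parcel cooler than environment)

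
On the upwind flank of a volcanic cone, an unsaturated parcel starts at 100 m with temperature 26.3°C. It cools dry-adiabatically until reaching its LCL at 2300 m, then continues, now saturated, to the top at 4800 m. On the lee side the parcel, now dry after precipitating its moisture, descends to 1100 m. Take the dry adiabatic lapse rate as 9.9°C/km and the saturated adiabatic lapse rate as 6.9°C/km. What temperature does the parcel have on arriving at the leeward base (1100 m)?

From 100 m to 2300 m (dry): cools by 9.9 × 2.2 = 21.78°C, giving 4.52°C.
From 2300 m to 4800 m (saturated): cools by 6.9 × 2.5 = 17.25°C, giving -12.73°C.
From 4800 m to 1100 m (dry descent): warms by 9.9 × 3.7 = 36.63°C, giving 23.9°C.

23.9°C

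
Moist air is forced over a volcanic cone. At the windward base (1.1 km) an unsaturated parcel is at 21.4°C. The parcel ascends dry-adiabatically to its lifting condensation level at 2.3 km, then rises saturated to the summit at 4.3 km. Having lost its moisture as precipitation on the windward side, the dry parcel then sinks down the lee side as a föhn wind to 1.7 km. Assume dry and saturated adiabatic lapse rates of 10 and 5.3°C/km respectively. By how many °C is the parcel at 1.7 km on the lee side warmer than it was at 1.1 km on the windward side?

+3.4°C

Dry to 2300 m: -10 × 1.2 km = -12°C, so T = 9.4°C.
Saturated to 4300 m: -5.3 × 2 km = -10.6°C, so T = -1.2°C.
Dry descent to 1700 m: +10 × 2.6 km = +26°C, so T = 24.8°C.
Net change vs windward start: 24.8 − 21.4 = +3.4°C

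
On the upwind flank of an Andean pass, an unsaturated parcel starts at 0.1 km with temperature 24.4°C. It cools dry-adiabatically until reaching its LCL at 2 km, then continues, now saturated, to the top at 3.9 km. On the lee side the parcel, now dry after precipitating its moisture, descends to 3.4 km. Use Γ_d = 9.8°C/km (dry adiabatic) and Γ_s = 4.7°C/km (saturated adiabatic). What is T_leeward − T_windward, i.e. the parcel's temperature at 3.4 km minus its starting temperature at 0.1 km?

-22.65°C

100 → 2000 m (dry, 9.8°C/km): ΔT = -9.8 × 1.9 = -18.62°C → T = 5.78°C
2000 → 3900 m (saturated, 4.7°C/km): ΔT = -4.7 × 1.9 = -8.93°C → T = -3.15°C
3900 → 3400 m (dry descent, 9.8°C/km): ΔT = +9.8 × 0.5 = +4.9°C → T = 1.75°C
Net change vs windward start: 1.75 − 24.4 = -22.65°C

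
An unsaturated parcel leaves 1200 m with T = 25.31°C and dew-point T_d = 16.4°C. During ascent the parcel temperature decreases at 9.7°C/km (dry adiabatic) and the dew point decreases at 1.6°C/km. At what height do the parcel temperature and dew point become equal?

T and T_d converge at 9.7 − 1.6 = 8.1°C per km
Height above start = (25.31 − 16.4) / 8.1 = 1.1 km
LCL altitude = 1200 m + 1100 m = 2300 m

2300 m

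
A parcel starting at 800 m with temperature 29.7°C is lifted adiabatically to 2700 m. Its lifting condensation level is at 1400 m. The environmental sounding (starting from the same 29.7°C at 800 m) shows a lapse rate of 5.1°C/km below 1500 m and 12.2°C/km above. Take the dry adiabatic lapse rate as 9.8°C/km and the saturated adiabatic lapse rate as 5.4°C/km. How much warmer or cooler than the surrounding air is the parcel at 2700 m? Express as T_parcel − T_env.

Parcel:
  800–1400 m, dry: Δz = 0.6 km ⇒ ΔT = -5.88°C; T = 23.82°C
  1400–2700 m, saturated: Δz = 1.3 km ⇒ ΔT = -7.02°C; T = 16.8°C
Environment:
  800–1500 m, environment, lower layer: Δz = 0.7 km ⇒ ΔT = -3.57°C; T = 26.13°C
  1500–2700 m, environment, upper layer: Δz = 1.2 km ⇒ ΔT = -14.64°C; T = 11.49°C
T_parcel − T_env = 16.8 − 11.49 = +5.31°C

+5.31°C (parcel warmer than environment)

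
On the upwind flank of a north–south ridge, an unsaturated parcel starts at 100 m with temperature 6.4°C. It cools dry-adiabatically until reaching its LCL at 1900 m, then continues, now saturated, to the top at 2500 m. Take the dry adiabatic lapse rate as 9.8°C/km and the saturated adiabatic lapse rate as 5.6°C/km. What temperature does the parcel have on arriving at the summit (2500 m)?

From 100 m to 1900 m (dry): cools by 9.8 × 1.8 = 17.64°C, giving -11.24°C.
From 1900 m to 2500 m (saturated): cools by 5.6 × 0.6 = 3.36°C, giving -14.6°C.

-14.6°C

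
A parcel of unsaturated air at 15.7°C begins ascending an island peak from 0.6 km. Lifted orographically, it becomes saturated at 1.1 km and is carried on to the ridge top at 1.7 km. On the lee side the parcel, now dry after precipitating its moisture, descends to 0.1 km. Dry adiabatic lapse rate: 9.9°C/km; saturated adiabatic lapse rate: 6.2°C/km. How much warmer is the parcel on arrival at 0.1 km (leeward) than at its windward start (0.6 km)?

+7.17°C

600–1100 m, dry: Δz = 0.5 km ⇒ ΔT = -4.95°C; T = 10.75°C
1100–1700 m, saturated: Δz = 0.6 km ⇒ ΔT = -3.72°C; T = 7.03°C
1700–100 m, dry descent: Δz = 1.6 km ⇒ ΔT = +15.84°C; T = 22.87°C
Net change vs windward start: 22.87 − 15.7 = +7.17°C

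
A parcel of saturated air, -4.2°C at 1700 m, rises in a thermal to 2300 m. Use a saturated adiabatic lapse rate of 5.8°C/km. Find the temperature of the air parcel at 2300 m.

-7.68°C

1700 → 2300 m (saturated adiabatic, 5.8°C/km): ΔT = -5.8 × 0.6 = -3.48°C → T = -7.68°C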